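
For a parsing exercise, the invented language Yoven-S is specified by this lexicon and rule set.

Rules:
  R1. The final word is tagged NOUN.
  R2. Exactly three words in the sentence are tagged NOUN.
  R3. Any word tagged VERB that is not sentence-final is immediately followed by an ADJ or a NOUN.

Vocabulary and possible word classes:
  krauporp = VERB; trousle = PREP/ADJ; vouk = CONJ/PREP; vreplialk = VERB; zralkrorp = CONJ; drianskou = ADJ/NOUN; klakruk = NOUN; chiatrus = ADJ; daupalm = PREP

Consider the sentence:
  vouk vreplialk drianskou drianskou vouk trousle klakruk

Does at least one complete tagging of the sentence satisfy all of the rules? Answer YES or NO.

Candidates per position — 1:vouk {CONJ,PREP}; 2:vreplialk {VERB}; 3:drianskou {ADJ,NOUN}; 4:drianskou {ADJ,NOUN}; 5:vouk {CONJ,PREP}; 6:trousle {PREP,ADJ}; 7:klakruk {NOUN}.
One satisfying assignment: PREP VERB NOUN NOUN PREP ADJ NOUN.
Checking: rule 1 ok; rule 2 ok; rule 3 ok.

YES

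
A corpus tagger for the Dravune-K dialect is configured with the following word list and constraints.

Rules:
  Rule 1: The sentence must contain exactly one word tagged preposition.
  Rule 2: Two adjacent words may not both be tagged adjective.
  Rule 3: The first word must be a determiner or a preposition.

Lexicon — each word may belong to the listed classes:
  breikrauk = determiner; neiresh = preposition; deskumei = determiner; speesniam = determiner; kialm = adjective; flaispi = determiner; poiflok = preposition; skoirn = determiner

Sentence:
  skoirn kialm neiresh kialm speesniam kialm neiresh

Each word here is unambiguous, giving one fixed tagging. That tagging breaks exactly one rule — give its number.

Fixed tagging: determiner adjective preposition adjective determiner adjective preposition.
Applying the rules: R1 ✗, R2 ✓, R3 ✓.
Only rule 1 fails.

1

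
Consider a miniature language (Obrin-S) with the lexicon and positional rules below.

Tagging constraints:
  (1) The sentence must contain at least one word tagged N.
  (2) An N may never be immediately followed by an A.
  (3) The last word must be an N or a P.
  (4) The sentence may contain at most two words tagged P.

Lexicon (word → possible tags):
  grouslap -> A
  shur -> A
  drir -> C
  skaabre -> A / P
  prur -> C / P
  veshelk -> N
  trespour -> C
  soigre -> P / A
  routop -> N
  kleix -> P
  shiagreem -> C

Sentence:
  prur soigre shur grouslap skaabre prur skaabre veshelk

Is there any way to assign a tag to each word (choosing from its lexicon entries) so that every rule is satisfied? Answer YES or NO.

Candidates per position — 1:prur {C,P}; 2:soigre {P,A}; 3:shur {A}; 4:grouslap {A}; 5:skaabre {A,P}; 6:prur {C,P}; 7:skaabre {A,P}; 8:veshelk {N}.
One satisfying assignment: C A A A P C P N.
Checking: rule 1 holds; rule 2 holds; rule 3 holds; rule 4 holds.

YES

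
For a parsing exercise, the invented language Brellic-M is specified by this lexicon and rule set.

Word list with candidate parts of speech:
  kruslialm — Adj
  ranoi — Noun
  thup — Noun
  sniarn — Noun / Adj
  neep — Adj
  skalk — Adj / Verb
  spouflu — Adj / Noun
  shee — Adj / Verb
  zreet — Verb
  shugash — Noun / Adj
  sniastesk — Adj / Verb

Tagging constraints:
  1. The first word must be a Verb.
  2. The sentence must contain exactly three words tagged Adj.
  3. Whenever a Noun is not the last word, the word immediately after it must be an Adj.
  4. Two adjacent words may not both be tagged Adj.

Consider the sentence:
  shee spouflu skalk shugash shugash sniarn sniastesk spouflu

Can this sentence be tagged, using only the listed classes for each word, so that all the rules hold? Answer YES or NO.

Candidates per position — 1:shee {Adj,Verb}; 2:spouflu {Adj,Noun}; 3:skalk {Adj,Verb}; 4:shugash {Noun,Adj}; 5:shugash {Noun,Adj}; 6:sniarn {Noun,Adj}; 7:sniastesk {Adj,Verb}; 8:spouflu {Adj,Noun}.
One satisfying assignment: Verb Adj Verb Adj Noun Adj Verb Noun.
Verifying each rule — rule 1 satisfied; rule 2 satisfied; rule 3 satisfied; rule 4 satisfied.

YES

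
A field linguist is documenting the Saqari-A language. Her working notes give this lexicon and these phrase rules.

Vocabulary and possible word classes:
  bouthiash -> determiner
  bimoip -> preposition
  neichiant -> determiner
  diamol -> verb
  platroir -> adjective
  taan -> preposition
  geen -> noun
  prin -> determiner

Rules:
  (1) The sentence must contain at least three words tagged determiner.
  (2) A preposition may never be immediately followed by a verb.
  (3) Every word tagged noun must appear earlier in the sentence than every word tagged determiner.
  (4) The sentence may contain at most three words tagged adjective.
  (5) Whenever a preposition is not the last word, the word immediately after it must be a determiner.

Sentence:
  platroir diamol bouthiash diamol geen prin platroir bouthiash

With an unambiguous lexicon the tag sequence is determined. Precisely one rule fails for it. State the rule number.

3

Fixed tagging: adjective verb determiner verb noun determiner adjective determiner.
Checking each rule: R1 ok, R2 ok, R3 fails, R4 ok, R5 ok.
Only rule 3 fails.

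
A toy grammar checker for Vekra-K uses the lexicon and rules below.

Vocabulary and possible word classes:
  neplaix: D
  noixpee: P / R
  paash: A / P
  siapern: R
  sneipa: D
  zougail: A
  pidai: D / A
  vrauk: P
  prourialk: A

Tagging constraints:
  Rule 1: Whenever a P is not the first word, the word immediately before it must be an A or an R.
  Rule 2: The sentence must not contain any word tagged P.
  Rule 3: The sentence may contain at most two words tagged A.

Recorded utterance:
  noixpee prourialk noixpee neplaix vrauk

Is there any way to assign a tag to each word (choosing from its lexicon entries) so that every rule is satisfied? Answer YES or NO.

NO

Candidates per position — 1:noixpee {P,R}; 2:prourialk {A}; 3:noixpee {P,R}; 4:neplaix {D}; 5:vrauk {P}.
Rule 1 cannot be satisfied by any choice of tags from the lexicon.
So there is no consistent tagging.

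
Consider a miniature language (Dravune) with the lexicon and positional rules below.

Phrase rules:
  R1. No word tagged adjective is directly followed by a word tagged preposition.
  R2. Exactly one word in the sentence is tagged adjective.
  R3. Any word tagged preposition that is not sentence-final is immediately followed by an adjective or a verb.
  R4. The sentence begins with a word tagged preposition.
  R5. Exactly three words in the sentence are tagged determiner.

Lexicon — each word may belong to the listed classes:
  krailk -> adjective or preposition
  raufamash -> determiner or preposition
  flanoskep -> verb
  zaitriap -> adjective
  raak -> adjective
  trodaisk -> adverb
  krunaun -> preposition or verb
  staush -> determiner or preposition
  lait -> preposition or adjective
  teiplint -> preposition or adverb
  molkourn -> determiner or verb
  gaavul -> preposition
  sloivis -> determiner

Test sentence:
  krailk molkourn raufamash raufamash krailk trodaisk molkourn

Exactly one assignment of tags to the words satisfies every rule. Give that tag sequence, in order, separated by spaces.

preposition verb determiner determiner adjective adverb determiner

Candidates per position — 1:krailk {adjective,preposition}; 2:molkourn {determiner,verb}; 3:raufamash {determiner,preposition}; 4:raufamash {determiner,preposition}; 5:krailk {adjective,preposition}; 6:trodaisk {adverb}; 7:molkourn {determiner,verb}.
Word 1 cannot be adjective — rule 4 would then fail for every completion. It is preposition.
Word 2 cannot be determiner — rule 3 would then fail for every completion. It is verb.
Word 3 cannot be preposition — rule 3 would then fail for every completion. It is determiner.
Word 4 cannot be preposition — rule 5 would then fail for every completion. It is determiner.
Word 5 cannot be preposition — rule 2 would then fail for every completion. It is adjective.
Word 7 cannot be verb — rule 5 would then fail for every completion. It is determiner.
The only consistent sequence is: preposition verb determiner determiner adjective adverb determiner.
Checking: rule 1 holds; rule 2 holds; rule 3 holds; rule 4 holds; rule 5 holds.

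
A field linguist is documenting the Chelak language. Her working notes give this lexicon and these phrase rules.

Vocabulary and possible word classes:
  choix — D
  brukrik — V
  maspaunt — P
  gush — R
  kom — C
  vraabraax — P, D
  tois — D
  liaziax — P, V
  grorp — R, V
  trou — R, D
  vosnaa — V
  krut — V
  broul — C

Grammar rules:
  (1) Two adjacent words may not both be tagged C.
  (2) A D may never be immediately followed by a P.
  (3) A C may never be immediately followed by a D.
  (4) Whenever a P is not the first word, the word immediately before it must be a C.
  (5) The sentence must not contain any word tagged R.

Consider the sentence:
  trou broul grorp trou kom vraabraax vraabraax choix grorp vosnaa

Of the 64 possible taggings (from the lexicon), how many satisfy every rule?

Candidates per position — 1:trou {R,D}; 2:broul {C}; 3:grorp {R,V}; 4:trou {R,D}; 5:kom {C}; 6:vraabraax {P,D}; 7:vraabraax {P,D}; 8:choix {D}; 9:grorp {R,V}; 10:vosnaa {V}.
There are 64 candidate sequences in total.
The sequences that satisfy every rule: D C V D C P D D V V.
Count = 1.

1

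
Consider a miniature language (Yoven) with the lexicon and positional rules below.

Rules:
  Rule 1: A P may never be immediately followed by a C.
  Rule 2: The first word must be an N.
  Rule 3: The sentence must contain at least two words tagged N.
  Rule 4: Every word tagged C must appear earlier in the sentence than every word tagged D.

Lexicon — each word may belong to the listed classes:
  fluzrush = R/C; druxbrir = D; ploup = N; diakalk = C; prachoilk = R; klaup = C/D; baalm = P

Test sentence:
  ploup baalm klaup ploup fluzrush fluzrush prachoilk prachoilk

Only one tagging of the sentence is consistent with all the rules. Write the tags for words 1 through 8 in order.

Candidates per position — 1:ploup {N}; 2:baalm {P}; 3:klaup {C,D}; 4:ploup {N}; 5:fluzrush {R,C}; 6:fluzrush {R,C}; 7:prachoilk {R}; 8:prachoilk {R}.
Word 3 cannot be C — rule 1 would then fail for every completion. It is D.
Word 5 cannot be C — rule 4 would then fail for every completion. It is R.
Word 6 cannot be C — rule 4 would then fail for every completion. It is R.
The unique satisfying tagging is: N P D N R R R R.
Rule-by-rule: rule 1 satisfied; rule 2 satisfied; rule 3 satisfied; rule 4 satisfied.

N P D N R R R R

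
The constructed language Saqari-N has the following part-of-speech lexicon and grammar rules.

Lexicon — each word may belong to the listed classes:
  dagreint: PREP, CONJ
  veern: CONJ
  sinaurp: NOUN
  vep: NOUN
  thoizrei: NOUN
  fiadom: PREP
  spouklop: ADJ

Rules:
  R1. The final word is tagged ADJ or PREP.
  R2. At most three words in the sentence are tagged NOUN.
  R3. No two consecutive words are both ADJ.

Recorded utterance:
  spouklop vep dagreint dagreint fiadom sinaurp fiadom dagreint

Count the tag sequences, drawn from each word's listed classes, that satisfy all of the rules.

4

Candidates per position — 1:spouklop {ADJ}; 2:vep {NOUN}; 3:dagreint {PREP,CONJ}; 4:dagreint {PREP,CONJ}; 5:fiadom {PREP}; 6:sinaurp {NOUN}; 7:fiadom {PREP}; 8:dagreint {PREP,CONJ}.
There are 8 candidate sequences in total.
The sequences that satisfy every rule: ADJ NOUN PREP PREP PREP NOUN PREP PREP; ADJ NOUN PREP CONJ PREP NOUN PREP PREP; ADJ NOUN CONJ PREP PREP NOUN PREP PREP; ADJ NOUN CONJ CONJ PREP NOUN PREP PREP.
Count = 4.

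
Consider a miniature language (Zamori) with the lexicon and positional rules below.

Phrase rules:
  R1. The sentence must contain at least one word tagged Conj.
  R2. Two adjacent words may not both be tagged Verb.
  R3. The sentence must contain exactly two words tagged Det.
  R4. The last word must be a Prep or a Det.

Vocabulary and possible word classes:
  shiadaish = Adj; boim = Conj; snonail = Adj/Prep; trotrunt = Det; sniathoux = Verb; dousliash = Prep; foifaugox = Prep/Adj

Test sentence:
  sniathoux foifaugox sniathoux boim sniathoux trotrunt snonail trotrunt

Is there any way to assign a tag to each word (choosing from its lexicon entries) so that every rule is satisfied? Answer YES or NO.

YES

Candidates per position — 1:sniathoux {Verb}; 2:foifaugox {Prep,Adj}; 3:sniathoux {Verb}; 4:boim {Conj}; 5:sniathoux {Verb}; 6:trotrunt {Det}; 7:snonail {Adj,Prep}; 8:trotrunt {Det}.
One satisfying assignment: Verb Adj Verb Conj Verb Det Prep Det.
Verifying each rule — rule 1 holds; rule 2 holds; rule 3 holds; rule 4 holds.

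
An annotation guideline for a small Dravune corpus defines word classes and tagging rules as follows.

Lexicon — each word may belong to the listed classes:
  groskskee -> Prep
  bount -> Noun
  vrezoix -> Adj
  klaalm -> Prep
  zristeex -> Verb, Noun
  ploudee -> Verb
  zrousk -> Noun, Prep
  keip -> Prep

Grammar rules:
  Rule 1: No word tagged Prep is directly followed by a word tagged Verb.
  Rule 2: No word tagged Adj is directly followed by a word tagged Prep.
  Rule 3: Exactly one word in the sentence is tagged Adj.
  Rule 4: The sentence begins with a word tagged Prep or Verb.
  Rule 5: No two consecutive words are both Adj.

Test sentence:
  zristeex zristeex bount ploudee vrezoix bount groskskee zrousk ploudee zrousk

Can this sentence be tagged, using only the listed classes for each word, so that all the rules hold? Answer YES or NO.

Candidates per position — 1:zristeex {Verb,Noun}; 2:zristeex {Verb,Noun}; 3:bount {Noun}; 4:ploudee {Verb}; 5:vrezoix {Adj}; 6:bount {Noun}; 7:groskskee {Prep}; 8:zrousk {Noun,Prep}; 9:ploudee {Verb}; 10:zrousk {Noun,Prep}.
One satisfying assignment: Verb Noun Noun Verb Adj Noun Prep Noun Verb Prep.
Checking: rule 1 ok; rule 2 ok; rule 3 ok; rule 4 ok; rule 5 ok.

YES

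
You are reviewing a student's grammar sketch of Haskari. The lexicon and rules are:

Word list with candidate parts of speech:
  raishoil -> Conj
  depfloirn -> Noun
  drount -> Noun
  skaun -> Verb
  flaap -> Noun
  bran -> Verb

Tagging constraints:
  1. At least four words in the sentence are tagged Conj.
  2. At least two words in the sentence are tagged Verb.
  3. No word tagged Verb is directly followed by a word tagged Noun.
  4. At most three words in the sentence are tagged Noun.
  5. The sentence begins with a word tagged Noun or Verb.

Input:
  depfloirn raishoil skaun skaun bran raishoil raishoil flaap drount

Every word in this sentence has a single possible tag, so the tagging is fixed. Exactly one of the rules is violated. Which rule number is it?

Fixed tagging: Noun Conj Verb Verb Verb Conj Conj Noun Noun.
Rule check: R1 ✗, R2 ✓, R3 ✓, R4 ✓, R5 ✓.
Only rule 1 fails.

1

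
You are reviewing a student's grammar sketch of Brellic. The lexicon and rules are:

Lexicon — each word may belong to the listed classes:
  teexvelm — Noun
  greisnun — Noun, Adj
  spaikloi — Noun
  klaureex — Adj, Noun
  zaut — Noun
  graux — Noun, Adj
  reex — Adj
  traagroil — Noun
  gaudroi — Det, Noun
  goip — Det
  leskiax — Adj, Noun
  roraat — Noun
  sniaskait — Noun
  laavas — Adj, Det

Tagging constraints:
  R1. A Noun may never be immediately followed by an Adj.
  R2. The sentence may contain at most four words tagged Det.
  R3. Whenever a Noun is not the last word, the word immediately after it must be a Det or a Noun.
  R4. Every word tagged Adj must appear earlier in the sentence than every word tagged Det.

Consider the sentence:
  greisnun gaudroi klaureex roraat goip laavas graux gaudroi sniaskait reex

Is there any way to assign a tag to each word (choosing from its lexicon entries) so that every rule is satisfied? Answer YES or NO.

Candidates per position — 1:greisnun {Noun,Adj}; 2:gaudroi {Det,Noun}; 3:klaureex {Adj,Noun}; 4:roraat {Noun}; 5:goip {Det}; 6:laavas {Adj,Det}; 7:graux {Noun,Adj}; 8:gaudroi {Det,Noun}; 9:sniaskait {Noun}; 10:reex {Adj}.
Rule 1 cannot be satisfied by any choice of tags from the lexicon.
So there is no consistent tagging.

NO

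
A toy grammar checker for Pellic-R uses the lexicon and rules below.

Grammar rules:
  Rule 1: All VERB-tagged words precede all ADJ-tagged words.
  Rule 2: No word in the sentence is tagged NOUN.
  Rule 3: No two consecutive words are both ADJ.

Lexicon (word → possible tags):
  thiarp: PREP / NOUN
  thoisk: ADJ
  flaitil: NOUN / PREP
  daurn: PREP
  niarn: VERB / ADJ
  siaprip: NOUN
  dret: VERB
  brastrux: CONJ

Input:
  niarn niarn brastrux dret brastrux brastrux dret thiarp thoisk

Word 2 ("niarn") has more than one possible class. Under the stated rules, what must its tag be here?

VERB

Candidates per position — 1:niarn {VERB,ADJ}; 2:niarn {VERB,ADJ}; 3:brastrux {CONJ}; 4:dret {VERB}; 5:brastrux {CONJ}; 6:brastrux {CONJ}; 7:dret {VERB}; 8:thiarp {PREP,NOUN}; 9:thoisk {ADJ}.
Position 1: tagging it ADJ would leave rule 1 unsatisfiable, so it must be VERB.
Position 2: tagging it ADJ would leave rule 1 unsatisfiable, so it must be VERB.
Position 8: tagging it NOUN would leave rule 2 unsatisfiable, so it must be PREP.
The unique satisfying tagging is: VERB VERB CONJ VERB CONJ CONJ VERB PREP ADJ.
Checking: rule 1 ✓; rule 2 ✓; rule 3 ✓.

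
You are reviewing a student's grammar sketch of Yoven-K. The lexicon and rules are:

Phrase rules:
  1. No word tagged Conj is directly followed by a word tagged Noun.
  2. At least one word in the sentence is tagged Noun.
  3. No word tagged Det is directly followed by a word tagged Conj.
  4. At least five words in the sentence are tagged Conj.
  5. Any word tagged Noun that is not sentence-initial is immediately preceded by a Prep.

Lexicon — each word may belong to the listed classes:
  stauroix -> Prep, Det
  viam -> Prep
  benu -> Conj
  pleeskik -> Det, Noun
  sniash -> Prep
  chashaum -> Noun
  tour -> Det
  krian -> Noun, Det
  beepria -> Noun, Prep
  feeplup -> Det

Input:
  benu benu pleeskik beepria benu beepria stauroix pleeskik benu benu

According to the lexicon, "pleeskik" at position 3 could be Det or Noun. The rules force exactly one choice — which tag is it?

Det

Candidates per position — 1:benu {Conj}; 2:benu {Conj}; 3:pleeskik {Det,Noun}; 4:beepria {Noun,Prep}; 5:benu {Conj}; 6:beepria {Noun,Prep}; 7:stauroix {Prep,Det}; 8:pleeskik {Det,Noun}; 9:benu {Conj}; 10:benu {Conj}.
If word 3 were Noun, no tagging could satisfy rule 1; so word 3 is Det.
If word 4 were Noun, no tagging could satisfy rule 5; so word 4 is Prep.
If word 6 were Noun, no tagging could satisfy rule 1; so word 6 is Prep.
If word 8 were Det, no tagging could satisfy rule 2; so word 8 is Noun.
If word 7 were Det, no tagging could satisfy rule 5; so word 7 is Prep.
That leaves exactly one tagging: Conj Conj Det Prep Conj Prep Prep Noun Conj Conj.
Rule-by-rule: rule 1 ok; rule 2 ok; rule 3 ok; rule 4 ok; rule 5 ok.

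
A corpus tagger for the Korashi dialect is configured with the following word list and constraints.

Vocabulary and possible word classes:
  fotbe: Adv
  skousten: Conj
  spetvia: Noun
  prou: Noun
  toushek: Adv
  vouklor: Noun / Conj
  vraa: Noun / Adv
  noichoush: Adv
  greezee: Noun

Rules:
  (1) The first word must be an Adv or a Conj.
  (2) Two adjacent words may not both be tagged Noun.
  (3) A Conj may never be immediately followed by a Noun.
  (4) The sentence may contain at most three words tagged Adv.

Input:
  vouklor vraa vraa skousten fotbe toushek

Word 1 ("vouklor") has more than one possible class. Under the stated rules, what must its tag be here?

Conj

Candidates per position — 1:vouklor {Noun,Conj}; 2:vraa {Noun,Adv}; 3:vraa {Noun,Adv}; 4:skousten {Conj}; 5:fotbe {Adv}; 6:toushek {Adv}.
At position 1, choosing Noun makes rule 1 impossible to satisfy; hence Conj.
At position 2, choosing Noun makes rule 3 impossible to satisfy; hence Adv.
At position 3, choosing Adv makes rule 4 impossible to satisfy; hence Noun.
The unique satisfying tagging is: Conj Adv Noun Conj Adv Adv.
Checking: rule 1 ok; rule 2 ok; rule 3 ok; rule 4 ok.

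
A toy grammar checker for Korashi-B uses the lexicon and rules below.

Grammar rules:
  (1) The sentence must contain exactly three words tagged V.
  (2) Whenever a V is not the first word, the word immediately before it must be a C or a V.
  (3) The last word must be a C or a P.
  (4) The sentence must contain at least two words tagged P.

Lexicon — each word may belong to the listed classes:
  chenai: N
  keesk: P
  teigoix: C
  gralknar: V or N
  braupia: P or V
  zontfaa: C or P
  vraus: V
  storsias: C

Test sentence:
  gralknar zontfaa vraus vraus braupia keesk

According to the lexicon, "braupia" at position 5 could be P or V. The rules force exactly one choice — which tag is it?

Candidates per position — 1:gralknar {V,N}; 2:zontfaa {C,P}; 3:vraus {V}; 4:vraus {V}; 5:braupia {P,V}; 6:keesk {P}.
Position 2: tagging it P would leave rule 2 unsatisfiable, so it must be C.
Position 5: tagging it V would leave rule 4 unsatisfiable, so it must be P.
Position 1: tagging it N would leave rule 1 unsatisfiable, so it must be V.
The unique satisfying tagging is: V C V V P P.
Check: rule 1 ✓; rule 2 ✓; rule 3 ✓; rule 4 ✓.

P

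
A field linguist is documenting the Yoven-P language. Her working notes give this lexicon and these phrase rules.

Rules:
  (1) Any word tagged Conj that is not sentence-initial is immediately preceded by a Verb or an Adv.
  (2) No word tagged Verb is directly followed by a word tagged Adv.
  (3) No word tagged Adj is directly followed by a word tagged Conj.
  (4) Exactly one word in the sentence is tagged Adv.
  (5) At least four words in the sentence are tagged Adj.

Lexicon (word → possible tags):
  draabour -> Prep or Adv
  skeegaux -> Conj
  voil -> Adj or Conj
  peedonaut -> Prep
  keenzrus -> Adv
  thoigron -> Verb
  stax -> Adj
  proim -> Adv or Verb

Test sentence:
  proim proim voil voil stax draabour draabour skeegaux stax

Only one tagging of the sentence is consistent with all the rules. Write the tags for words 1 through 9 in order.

Verb Verb Adj Adj Adj Prep Adv Conj Adj

Candidates per position — 1:proim {Adv,Verb}; 2:proim {Adv,Verb}; 3:voil {Adj,Conj}; 4:voil {Adj,Conj}; 5:stax {Adj}; 6:draabour {Prep,Adv}; 7:draabour {Prep,Adv}; 8:skeegaux {Conj}; 9:stax {Adj}.
Position 3: Conj is ruled out by rule 5; that leaves Adj.
Position 4: Conj is ruled out by rule 1; that leaves Adj.
Position 7: Prep is ruled out by rule 1; that leaves Adv.
Position 1: Adv is ruled out by rule 4; that leaves Verb.
Position 2: Adv is ruled out by rule 2; that leaves Verb.
Position 6: Adv is ruled out by rule 4; that leaves Prep.
So the tagging must be: Verb Verb Adj Adj Adj Prep Adv Conj Adj.
Verifying each rule — rule 1 ok; rule 2 ok; rule 3 ok; rule 4 ok; rule 5 ok.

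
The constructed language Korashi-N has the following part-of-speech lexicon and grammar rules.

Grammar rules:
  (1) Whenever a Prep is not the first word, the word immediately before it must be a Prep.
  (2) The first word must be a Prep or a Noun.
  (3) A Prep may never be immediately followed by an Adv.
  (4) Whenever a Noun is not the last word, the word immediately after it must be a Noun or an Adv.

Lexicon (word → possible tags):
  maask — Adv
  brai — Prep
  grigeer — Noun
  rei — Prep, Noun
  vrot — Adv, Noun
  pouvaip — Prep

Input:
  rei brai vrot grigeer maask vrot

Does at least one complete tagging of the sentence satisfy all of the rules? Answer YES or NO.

Candidates per position — 1:rei {Prep,Noun}; 2:brai {Prep}; 3:vrot {Adv,Noun}; 4:grigeer {Noun}; 5:maask {Adv}; 6:vrot {Adv,Noun}.
One satisfying assignment: Prep Prep Noun Noun Adv Adv.
Checking: rule 1 ✓; rule 2 ✓; rule 3 ✓; rule 4 ✓.

YES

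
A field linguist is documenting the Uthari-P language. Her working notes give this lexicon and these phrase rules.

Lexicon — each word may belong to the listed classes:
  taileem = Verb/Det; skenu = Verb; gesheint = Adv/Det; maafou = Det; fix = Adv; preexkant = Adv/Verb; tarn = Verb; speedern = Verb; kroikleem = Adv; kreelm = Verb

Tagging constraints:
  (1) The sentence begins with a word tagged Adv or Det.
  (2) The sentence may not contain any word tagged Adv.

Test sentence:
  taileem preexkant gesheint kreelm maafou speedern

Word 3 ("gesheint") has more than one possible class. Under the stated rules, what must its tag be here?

Candidates per position — 1:taileem {Verb,Det}; 2:preexkant {Adv,Verb}; 3:gesheint {Adv,Det}; 4:kreelm {Verb}; 5:maafou {Det}; 6:speedern {Verb}.
Position 1: tagging it Verb would leave rule 1 unsatisfiable, so it must be Det.
Position 2: tagging it Adv would leave rule 2 unsatisfiable, so it must be Verb.
Position 3: tagging it Adv would leave rule 2 unsatisfiable, so it must be Det.
The unique satisfying tagging is: Det Verb Det Verb Det Verb.
Rule-by-rule: rule 1 ok; rule 2 ok.

Det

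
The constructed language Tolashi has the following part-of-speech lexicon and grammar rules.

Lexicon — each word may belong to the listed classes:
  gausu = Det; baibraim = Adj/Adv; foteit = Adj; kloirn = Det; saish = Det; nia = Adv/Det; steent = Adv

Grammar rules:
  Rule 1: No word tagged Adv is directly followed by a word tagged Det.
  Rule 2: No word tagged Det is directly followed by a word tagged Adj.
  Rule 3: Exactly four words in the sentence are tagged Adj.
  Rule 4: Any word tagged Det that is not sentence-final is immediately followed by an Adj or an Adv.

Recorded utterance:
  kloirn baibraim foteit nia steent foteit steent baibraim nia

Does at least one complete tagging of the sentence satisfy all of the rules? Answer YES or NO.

Candidates per position — 1:kloirn {Det}; 2:baibraim {Adj,Adv}; 3:foteit {Adj}; 4:nia {Adv,Det}; 5:steent {Adv}; 6:foteit {Adj}; 7:steent {Adv}; 8:baibraim {Adj,Adv}; 9:nia {Adv,Det}.
Every candidate sequence violates at least one rule; no consistent tagging exists.

NO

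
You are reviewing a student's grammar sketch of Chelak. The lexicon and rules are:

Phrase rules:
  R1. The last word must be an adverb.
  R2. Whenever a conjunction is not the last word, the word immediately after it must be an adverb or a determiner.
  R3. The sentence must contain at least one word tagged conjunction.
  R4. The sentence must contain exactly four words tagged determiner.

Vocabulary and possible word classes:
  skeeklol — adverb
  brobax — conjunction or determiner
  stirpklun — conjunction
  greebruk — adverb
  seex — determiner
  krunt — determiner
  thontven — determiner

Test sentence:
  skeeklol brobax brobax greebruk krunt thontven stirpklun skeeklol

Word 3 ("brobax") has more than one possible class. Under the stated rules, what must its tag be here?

Candidates per position — 1:skeeklol {adverb}; 2:brobax {conjunction,determiner}; 3:brobax {conjunction,determiner}; 4:greebruk {adverb}; 5:krunt {determiner}; 6:thontven {determiner}; 7:stirpklun {conjunction}; 8:skeeklol {adverb}.
Word 2 cannot be conjunction — rule 4 would then fail for every completion. It is determiner.
Word 3 cannot be conjunction — rule 4 would then fail for every completion. It is determiner.
The unique satisfying tagging is: adverb determiner determiner adverb determiner determiner conjunction adverb.
Check: rule 1 ok; rule 2 ok; rule 3 ok; rule 4 ok.

determiner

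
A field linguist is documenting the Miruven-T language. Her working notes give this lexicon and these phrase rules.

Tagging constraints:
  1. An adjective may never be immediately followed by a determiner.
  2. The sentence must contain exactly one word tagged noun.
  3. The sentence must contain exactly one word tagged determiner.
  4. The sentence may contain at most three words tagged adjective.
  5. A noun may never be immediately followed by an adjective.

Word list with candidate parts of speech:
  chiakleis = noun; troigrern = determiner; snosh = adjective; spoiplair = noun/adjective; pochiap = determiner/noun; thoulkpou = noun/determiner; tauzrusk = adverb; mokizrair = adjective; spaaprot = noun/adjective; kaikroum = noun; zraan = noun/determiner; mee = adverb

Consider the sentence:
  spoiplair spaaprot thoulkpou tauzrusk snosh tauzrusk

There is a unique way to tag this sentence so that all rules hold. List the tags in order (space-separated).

adjective noun determiner adverb adjective adverb

Candidates per position — 1:spoiplair {noun,adjective}; 2:spaaprot {noun,adjective}; 3:thoulkpou {noun,determiner}; 4:tauzrusk {adverb}; 5:snosh {adjective}; 6:tauzrusk {adverb}.
Word 3 cannot be noun — rule 3 would then fail for every completion. It is determiner.
Word 2 cannot be adjective — rule 1 would then fail for every completion. It is noun.
Word 1 cannot be noun — rule 2 would then fail for every completion. It is adjective.
The only consistent sequence is: adjective noun determiner adverb adjective adverb.
Verifying each rule — rule 1 satisfied; rule 2 satisfied; rule 3 satisfied; rule 4 satisfied; rule 5 satisfied.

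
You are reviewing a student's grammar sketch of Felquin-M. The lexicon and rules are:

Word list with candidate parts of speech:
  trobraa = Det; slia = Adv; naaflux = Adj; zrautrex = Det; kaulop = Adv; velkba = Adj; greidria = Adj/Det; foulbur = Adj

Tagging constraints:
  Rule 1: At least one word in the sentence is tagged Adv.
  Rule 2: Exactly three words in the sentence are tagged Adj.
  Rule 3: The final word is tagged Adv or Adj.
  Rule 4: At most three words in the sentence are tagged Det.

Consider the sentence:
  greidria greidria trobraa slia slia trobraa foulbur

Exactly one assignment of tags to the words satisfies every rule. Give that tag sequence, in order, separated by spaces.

Adj Adj Det Adv Adv Det Adj

Candidates per position — 1:greidria {Adj,Det}; 2:greidria {Adj,Det}; 3:trobraa {Det}; 4:slia {Adv}; 5:slia {Adv}; 6:trobraa {Det}; 7:foulbur {Adj}.
Position 1: tagging it Det would leave rule 2 unsatisfiable, so it must be Adj.
Position 2: tagging it Det would leave rule 2 unsatisfiable, so it must be Adj.
The only consistent sequence is: Adj Adj Det Adv Adv Det Adj.
Verifying each rule — rule 1 satisfied; rule 2 satisfied; rule 3 satisfied; rule 4 satisfied.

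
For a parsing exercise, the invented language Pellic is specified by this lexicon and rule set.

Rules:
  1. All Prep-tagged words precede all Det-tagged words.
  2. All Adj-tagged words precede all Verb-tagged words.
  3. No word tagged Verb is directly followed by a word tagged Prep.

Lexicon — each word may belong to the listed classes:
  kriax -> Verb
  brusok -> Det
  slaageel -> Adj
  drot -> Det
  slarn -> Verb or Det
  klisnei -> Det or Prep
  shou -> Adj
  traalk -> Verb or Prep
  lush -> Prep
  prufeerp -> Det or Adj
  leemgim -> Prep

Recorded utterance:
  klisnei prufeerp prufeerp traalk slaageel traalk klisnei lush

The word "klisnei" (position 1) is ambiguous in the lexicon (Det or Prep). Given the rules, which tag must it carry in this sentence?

Prep

Candidates per position — 1:klisnei {Det,Prep}; 2:prufeerp {Det,Adj}; 3:prufeerp {Det,Adj}; 4:traalk {Verb,Prep}; 5:slaageel {Adj}; 6:traalk {Verb,Prep}; 7:klisnei {Det,Prep}; 8:lush {Prep}.
Position 1: tagging it Det would leave rule 1 unsatisfiable, so it must be Prep.
Position 2: tagging it Det would leave rule 1 unsatisfiable, so it must be Adj.
Position 3: tagging it Det would leave rule 1 unsatisfiable, so it must be Adj.
Position 4: tagging it Verb would leave rule 2 unsatisfiable, so it must be Prep.
Position 7: tagging it Det would leave rule 1 unsatisfiable, so it must be Prep.
Position 6: tagging it Verb would leave rule 3 unsatisfiable, so it must be Prep.
That leaves exactly one tagging: Prep Adj Adj Prep Adj Prep Prep Prep.
Checking: rule 1 ✓; rule 2 ✓; rule 3 ✓.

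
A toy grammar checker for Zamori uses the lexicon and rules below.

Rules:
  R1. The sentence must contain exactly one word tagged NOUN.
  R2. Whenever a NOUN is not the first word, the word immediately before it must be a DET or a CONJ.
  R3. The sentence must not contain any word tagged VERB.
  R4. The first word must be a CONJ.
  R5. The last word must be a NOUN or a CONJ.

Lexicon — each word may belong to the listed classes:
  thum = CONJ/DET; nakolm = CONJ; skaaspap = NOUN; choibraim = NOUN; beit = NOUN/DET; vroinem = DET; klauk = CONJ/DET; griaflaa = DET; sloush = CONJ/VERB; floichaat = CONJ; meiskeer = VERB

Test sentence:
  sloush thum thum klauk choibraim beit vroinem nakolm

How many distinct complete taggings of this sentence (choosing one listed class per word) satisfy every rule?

Candidates per position — 1:sloush {CONJ,VERB}; 2:thum {CONJ,DET}; 3:thum {CONJ,DET}; 4:klauk {CONJ,DET}; 5:choibraim {NOUN}; 6:beit {NOUN,DET}; 7:vroinem {DET}; 8:nakolm {CONJ}.
There are 32 candidate sequences in total.
Checking each against the rules leaves 8 sequences.
Count = 8.

8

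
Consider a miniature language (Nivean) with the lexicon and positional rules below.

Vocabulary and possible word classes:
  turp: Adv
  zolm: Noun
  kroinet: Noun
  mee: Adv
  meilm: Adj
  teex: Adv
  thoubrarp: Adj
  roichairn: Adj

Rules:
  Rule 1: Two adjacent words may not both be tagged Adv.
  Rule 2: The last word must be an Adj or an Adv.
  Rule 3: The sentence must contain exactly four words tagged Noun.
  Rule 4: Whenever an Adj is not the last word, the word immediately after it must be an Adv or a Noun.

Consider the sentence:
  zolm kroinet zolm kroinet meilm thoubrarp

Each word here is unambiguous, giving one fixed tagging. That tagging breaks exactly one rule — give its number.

4

Fixed tagging: Noun Noun Noun Noun Adj Adj.
Applying the rules: R1 pass, R2 pass, R3 pass, R4 fail.
Only rule 4 fails.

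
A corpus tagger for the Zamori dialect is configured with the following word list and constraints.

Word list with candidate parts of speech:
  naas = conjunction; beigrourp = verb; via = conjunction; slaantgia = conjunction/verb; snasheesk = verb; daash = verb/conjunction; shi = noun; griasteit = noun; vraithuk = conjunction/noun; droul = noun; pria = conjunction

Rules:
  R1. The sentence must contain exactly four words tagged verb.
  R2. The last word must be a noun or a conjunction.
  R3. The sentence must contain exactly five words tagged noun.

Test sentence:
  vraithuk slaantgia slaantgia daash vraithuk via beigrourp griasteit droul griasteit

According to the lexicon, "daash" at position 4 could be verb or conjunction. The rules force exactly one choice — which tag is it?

verb

Candidates per position — 1:vraithuk {conjunction,noun}; 2:slaantgia {conjunction,verb}; 3:slaantgia {conjunction,verb}; 4:daash {verb,conjunction}; 5:vraithuk {conjunction,noun}; 6:via {conjunction}; 7:beigrourp {verb}; 8:griasteit {noun}; 9:droul {noun}; 10:griasteit {noun}.
At position 1, choosing conjunction makes rule 3 impossible to satisfy; hence noun.
At position 2, choosing conjunction makes rule 1 impossible to satisfy; hence verb.
At position 3, choosing conjunction makes rule 1 impossible to satisfy; hence verb.
At position 4, choosing conjunction makes rule 1 impossible to satisfy; hence verb.
At position 5, choosing conjunction makes rule 3 impossible to satisfy; hence noun.
That leaves exactly one tagging: noun verb verb verb noun conjunction verb noun noun noun.
Rule-by-rule: rule 1 satisfied; rule 2 satisfied; rule 3 satisfied.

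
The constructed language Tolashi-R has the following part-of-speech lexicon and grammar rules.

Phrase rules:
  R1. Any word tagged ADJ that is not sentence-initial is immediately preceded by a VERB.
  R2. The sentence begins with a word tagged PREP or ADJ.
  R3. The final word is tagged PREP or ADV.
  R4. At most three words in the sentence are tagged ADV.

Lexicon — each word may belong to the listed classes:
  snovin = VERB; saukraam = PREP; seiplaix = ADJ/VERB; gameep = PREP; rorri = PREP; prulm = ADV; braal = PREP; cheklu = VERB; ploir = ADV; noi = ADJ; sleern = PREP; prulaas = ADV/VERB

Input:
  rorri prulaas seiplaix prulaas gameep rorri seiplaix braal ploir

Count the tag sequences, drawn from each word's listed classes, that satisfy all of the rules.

6

Candidates per position — 1:rorri {PREP}; 2:prulaas {ADV,VERB}; 3:seiplaix {ADJ,VERB}; 4:prulaas {ADV,VERB}; 5:gameep {PREP}; 6:rorri {PREP}; 7:seiplaix {ADJ,VERB}; 8:braal {PREP}; 9:ploir {ADV}.
There are 16 candidate sequences in total.
Checking each against the rules leaves 6 sequences.
Count = 6.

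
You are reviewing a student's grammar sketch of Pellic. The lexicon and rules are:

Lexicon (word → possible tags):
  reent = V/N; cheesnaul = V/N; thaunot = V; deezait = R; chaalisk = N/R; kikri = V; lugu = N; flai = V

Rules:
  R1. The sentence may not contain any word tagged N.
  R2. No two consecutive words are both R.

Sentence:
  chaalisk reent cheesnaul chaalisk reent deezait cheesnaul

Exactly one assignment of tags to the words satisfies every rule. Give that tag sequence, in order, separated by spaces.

Candidates per position — 1:chaalisk {N,R}; 2:reent {V,N}; 3:cheesnaul {V,N}; 4:chaalisk {N,R}; 5:reent {V,N}; 6:deezait {R}; 7:cheesnaul {V,N}.
At position 1, choosing N makes rule 1 impossible to satisfy; hence R.
At position 2, choosing N makes rule 1 impossible to satisfy; hence V.
At position 3, choosing N makes rule 1 impossible to satisfy; hence V.
At position 4, choosing N makes rule 1 impossible to satisfy; hence R.
At position 5, choosing N makes rule 1 impossible to satisfy; hence V.
At position 7, choosing N makes rule 1 impossible to satisfy; hence V.
That leaves exactly one tagging: R V V R V R V.
Checking: rule 1 ✓; rule 2 ✓.

R V V R V R V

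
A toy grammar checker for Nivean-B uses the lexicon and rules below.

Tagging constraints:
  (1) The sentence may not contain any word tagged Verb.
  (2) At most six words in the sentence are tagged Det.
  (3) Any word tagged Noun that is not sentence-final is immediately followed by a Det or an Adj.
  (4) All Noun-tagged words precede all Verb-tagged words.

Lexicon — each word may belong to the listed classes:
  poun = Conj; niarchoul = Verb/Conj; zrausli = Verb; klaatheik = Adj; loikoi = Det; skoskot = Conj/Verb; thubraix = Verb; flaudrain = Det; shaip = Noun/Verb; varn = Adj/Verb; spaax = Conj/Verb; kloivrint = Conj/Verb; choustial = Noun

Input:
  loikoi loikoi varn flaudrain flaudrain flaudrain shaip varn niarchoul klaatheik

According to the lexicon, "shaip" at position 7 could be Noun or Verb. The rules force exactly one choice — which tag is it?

Candidates per position — 1:loikoi {Det}; 2:loikoi {Det}; 3:varn {Adj,Verb}; 4:flaudrain {Det}; 5:flaudrain {Det}; 6:flaudrain {Det}; 7:shaip {Noun,Verb}; 8:varn {Adj,Verb}; 9:niarchoul {Verb,Conj}; 10:klaatheik {Adj}.
Position 3: tagging it Verb would leave rule 1 unsatisfiable, so it must be Adj.
Position 7: tagging it Verb would leave rule 1 unsatisfiable, so it must be Noun.
Position 8: tagging it Verb would leave rule 1 unsatisfiable, so it must be Adj.
Position 9: tagging it Verb would leave rule 1 unsatisfiable, so it must be Conj.
The unique satisfying tagging is: Det Det Adj Det Det Det Noun Adj Conj Adj.
Check: rule 1 ok; rule 2 ok; rule 3 ok; rule 4 ok.

Noun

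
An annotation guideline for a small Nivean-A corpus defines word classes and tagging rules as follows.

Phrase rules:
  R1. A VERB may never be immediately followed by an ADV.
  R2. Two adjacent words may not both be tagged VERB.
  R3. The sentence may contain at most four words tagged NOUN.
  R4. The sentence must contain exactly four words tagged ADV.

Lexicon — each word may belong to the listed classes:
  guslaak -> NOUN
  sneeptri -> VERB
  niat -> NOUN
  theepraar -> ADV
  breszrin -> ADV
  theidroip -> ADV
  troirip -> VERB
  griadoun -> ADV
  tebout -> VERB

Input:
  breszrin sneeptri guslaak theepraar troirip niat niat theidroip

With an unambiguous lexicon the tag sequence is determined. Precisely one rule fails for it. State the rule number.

4

Fixed tagging: ADV VERB NOUN ADV VERB NOUN NOUN ADV.
Checking each rule: R1 pass, R2 pass, R3 pass, R4 fail.
Only rule 4 fails.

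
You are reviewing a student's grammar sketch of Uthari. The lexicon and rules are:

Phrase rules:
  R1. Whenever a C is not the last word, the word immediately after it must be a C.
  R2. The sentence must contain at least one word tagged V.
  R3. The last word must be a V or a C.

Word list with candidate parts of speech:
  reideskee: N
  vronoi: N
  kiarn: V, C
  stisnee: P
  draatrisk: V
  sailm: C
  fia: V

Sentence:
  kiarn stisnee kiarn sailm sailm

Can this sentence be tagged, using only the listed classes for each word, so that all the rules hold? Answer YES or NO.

Candidates per position — 1:kiarn {V,C}; 2:stisnee {P}; 3:kiarn {V,C}; 4:sailm {C}; 5:sailm {C}.
One satisfying assignment: V P C C C.
Checking: rule 1 satisfied; rule 2 satisfied; rule 3 satisfied.

YES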